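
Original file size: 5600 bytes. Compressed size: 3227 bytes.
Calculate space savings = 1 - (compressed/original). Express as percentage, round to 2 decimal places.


ratio = compressed/original = 3227/5600 = 0.57625
savings = 1 - ratio = 1 - 0.57625 = 0.42375
as a percentage: 0.42375 * 100 = 42.37%

Space savings = 1 - 3227/5600 = 42.37%


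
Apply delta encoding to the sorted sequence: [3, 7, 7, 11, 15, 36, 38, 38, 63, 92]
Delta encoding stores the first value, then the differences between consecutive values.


First value: 3
Deltas:
  7 - 3 = 4
  7 - 7 = 0
  11 - 7 = 4
  15 - 11 = 4
  36 - 15 = 21
  38 - 36 = 2
  38 - 38 = 0
  63 - 38 = 25
  92 - 63 = 29


Delta encoded: [3, 4, 0, 4, 4, 21, 2, 0, 25, 29]


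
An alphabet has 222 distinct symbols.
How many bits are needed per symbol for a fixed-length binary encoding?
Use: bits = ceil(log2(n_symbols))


log2(222) = 7.7944
Bracket: 2^7 = 128 < 222 <= 2^8 = 256
So ceil(log2(222)) = 8

bits = ceil(log2(222)) = ceil(7.7944) = 8 bits


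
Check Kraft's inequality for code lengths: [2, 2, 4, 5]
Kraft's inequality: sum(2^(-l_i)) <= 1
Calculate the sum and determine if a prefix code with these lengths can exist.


Sum = 2^(-2) + 2^(-2) + 2^(-4) + 2^(-5)
    = 0.25 + 0.25 + 0.0625 + 0.03125
    = 19/32 = 0.59375
Since 0.59375 <= 1, Kraft's inequality IS satisfied.
A prefix code with these lengths CAN exist.

Kraft sum = 0.59375. Satisfied.


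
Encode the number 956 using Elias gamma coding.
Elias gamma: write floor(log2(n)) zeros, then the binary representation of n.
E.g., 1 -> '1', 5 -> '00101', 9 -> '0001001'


num_bits = floor(log2(956)) + 1 = 10
leading_zeros = num_bits - 1 = 9
binary(956) = 1110111100

Elias gamma(956) = '000000000' + '1110111100' = 0000000001110111100 (19 bits)


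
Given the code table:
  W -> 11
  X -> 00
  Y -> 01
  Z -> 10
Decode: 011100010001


Decoding:
01 -> Y
11 -> W
00 -> X
01 -> Y
00 -> X
01 -> Y


Result: YWXYXY


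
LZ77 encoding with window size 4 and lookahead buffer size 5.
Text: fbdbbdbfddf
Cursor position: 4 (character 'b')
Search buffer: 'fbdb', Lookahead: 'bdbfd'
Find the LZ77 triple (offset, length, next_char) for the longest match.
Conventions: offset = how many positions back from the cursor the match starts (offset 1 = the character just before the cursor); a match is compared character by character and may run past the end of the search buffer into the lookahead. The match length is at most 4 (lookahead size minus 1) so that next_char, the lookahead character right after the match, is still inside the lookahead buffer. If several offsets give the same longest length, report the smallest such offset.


Try each offset into the search buffer:
  offset=1 (pos 3, char 'b'): match length 1
  offset=2 (pos 2, char 'd'): match length 0
  offset=3 (pos 1, char 'b'): match length 3
  offset=4 (pos 0, char 'f'): match length 0
Longest match has length 3 at offset 3.
next_char = character at position 4 + 3 = 7 -> 'f'

Best match: offset=3, length=3 (matching 'bdb' starting at position 1)
LZ77 triple: (3, 3, 'f')


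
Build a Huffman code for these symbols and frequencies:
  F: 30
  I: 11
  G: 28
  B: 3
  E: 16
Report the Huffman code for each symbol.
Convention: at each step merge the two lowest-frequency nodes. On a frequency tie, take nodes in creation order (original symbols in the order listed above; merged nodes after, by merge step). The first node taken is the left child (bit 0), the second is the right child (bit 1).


Huffman tree construction:
Step 1: Merge B(3) + I(11) = 14
Step 2: Merge (B+I)(14) + E(16) = 30
Step 3: Merge G(28) + F(30) = 58
Step 4: Merge ((B+I)+E)(30) + (G+F)(58) = 88
Read each symbol's code off the tree from the root (left child = 0, right child = 1).

Codes:
  F: 11 (length 2)
  I: 001 (length 3)
  G: 10 (length 2)
  B: 000 (length 3)
  E: 01 (length 2)
Average code length: 190/88 = 2.1591 bits/symbol


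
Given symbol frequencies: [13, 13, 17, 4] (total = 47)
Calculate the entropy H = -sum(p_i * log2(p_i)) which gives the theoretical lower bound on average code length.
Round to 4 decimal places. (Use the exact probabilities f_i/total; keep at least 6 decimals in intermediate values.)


Per-symbol terms -p_i * log2(p_i) with p_i = f_i/47:
  p = 13/47 = 0.276596: log2(p) = -1.854149, -p*log2(p) = 0.512850
  p = 13/47 = 0.276596: log2(p) = -1.854149, -p*log2(p) = 0.512850
  p = 17/47 = 0.361702: log2(p) = -1.467126, -p*log2(p) = 0.530663
  p = 4/47 = 0.085106: log2(p) = -3.554589, -p*log2(p) = 0.302518
H = 0.512850 + 0.512850 + 0.530663 + 0.302518 = 1.858881

H = 1.8589 bits/symbol


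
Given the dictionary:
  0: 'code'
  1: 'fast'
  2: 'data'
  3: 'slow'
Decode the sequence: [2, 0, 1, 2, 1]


Look up each index in the dictionary:
  2 -> 'data'
  0 -> 'code'
  1 -> 'fast'
  2 -> 'data'
  1 -> 'fast'

Decoded: "data code fast data fast"


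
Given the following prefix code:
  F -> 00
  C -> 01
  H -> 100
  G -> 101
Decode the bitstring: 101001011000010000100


Decoding step by step:
Bits 101 -> G
Bits 00 -> F
Bits 101 -> G
Bits 100 -> H
Bits 00 -> F
Bits 100 -> H
Bits 00 -> F
Bits 100 -> H


Decoded message: GFGHFHFH


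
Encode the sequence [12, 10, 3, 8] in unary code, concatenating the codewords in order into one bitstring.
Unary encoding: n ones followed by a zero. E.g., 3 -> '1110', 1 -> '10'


Encode each number as n ones followed by a terminating 0:
  12 -> 1111111111110 (13 bits)
  10 -> 11111111110 (11 bits)
  3 -> 1110 (4 bits)
  8 -> 111111110 (9 bits)
Total length = 13 + 11 + 4 + 9 = 37 bits.

Unary([12, 10, 3, 8]) = 1111111111110111111111101110111111110 (37 bits)


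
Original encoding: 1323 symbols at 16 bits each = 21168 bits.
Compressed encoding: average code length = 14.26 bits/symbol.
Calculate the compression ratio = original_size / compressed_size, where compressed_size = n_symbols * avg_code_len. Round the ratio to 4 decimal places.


original_size = n_symbols * orig_bits = 1323 * 16 = 21168 bits
compressed_size = n_symbols * avg_code_len = 1323 * 14.26 = 18865.98 bits
ratio = original_size / compressed_size = 21168 / 18865.98 = 1.122

Compression ratio = 1.122


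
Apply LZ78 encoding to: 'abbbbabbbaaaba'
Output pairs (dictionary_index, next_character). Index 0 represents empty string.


LZ78 encoding steps:
Dictionary: {0: ''}
Step 1: w='' (idx 0), next='a' -> output (0, 'a'), add 'a' as idx 1
Step 2: w='' (idx 0), next='b' -> output (0, 'b'), add 'b' as idx 2
Step 3: w='b' (idx 2), next='b' -> output (2, 'b'), add 'bb' as idx 3
Step 4: w='b' (idx 2), next='a' -> output (2, 'a'), add 'ba' as idx 4
Step 5: w='bb' (idx 3), next='b' -> output (3, 'b'), add 'bbb' as idx 5
Step 6: w='a' (idx 1), next='a' -> output (1, 'a'), add 'aa' as idx 6
Step 7: w='a' (idx 1), next='b' -> output (1, 'b'), add 'ab' as idx 7
Step 8: w='a' (idx 1), end of input -> output (1, '')


Encoded: [(0, 'a'), (0, 'b'), (2, 'b'), (2, 'a'), (3, 'b'), (1, 'a'), (1, 'b'), (1, '')]


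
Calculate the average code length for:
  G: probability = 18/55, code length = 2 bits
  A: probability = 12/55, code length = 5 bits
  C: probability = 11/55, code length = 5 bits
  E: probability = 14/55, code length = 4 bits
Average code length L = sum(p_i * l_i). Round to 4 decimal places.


Weighted contributions p_i * l_i:
  G: (18/55) * 2 = 36/55
  A: (12/55) * 5 = 60/55
  C: (11/55) * 5 = 55/55
  E: (14/55) * 4 = 56/55
Sum = (36 + 60 + 55 + 56)/55 = 207/55

L = 207/55 = 3.7636 bits/symbol


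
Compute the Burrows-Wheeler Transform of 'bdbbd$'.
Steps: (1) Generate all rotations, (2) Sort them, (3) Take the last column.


Rotations (sorted):
  0: $bdbbd -> last char: d
  1: bbd$bd -> last char: d
  2: bd$bdb -> last char: b
  3: bdbbd$ -> last char: $
  4: d$bdbb -> last char: b
  5: dbbd$b -> last char: b


BWT = ddb$bb


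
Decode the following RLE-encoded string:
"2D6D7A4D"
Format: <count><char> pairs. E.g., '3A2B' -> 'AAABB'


Expanding each <count><char> pair:
  2D -> 'DD'
  6D -> 'DDDDDD'
  7A -> 'AAAAAAA'
  4D -> 'DDDD'

Decoded = DDDDDDDDAAAAAAADDDD


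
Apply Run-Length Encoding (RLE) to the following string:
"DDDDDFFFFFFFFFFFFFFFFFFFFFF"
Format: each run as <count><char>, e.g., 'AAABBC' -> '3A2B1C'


Scanning runs left to right:
  i=0: run of 'D' x 5 -> '5D'
  i=5: run of 'F' x 22 -> '22F'

RLE = 5D22F


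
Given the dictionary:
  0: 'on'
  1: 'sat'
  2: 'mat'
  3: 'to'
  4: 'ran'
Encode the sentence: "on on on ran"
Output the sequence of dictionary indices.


Look up each word in the dictionary:
  'on' -> 0
  'on' -> 0
  'on' -> 0
  'ran' -> 4

Encoded: [0, 0, 0, 4]


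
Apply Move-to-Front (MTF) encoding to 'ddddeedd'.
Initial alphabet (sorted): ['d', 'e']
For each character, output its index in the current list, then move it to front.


MTF encoding:
'd': index 0 in ['d', 'e'] -> ['d', 'e']
'd': index 0 in ['d', 'e'] -> ['d', 'e']
'd': index 0 in ['d', 'e'] -> ['d', 'e']
'd': index 0 in ['d', 'e'] -> ['d', 'e']
'e': index 1 in ['d', 'e'] -> ['e', 'd']
'e': index 0 in ['e', 'd'] -> ['e', 'd']
'd': index 1 in ['e', 'd'] -> ['d', 'e']
'd': index 0 in ['d', 'e'] -> ['d', 'e']


Output: [0, 0, 0, 0, 1, 0, 1, 0]


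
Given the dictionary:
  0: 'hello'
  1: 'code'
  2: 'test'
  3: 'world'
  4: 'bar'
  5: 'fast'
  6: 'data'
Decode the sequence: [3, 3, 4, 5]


Look up each index in the dictionary:
  3 -> 'world'
  3 -> 'world'
  4 -> 'bar'
  5 -> 'fast'

Decoded: "world world bar fast"


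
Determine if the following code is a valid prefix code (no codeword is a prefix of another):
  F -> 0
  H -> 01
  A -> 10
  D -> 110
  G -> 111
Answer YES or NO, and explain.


Checking each pair (does one codeword prefix another?):
  F='0' vs H='01': prefix -- VIOLATION

NO -- this is NOT a valid prefix code. F (0) is a prefix of H (01).


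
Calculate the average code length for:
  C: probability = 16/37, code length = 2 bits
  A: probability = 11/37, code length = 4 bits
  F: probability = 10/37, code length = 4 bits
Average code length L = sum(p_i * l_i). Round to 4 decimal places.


Weighted contributions p_i * l_i:
  C: (16/37) * 2 = 32/37
  A: (11/37) * 4 = 44/37
  F: (10/37) * 4 = 40/37
Sum = (32 + 44 + 40)/37 = 116/37

L = 116/37 = 3.1351 bits/symbol


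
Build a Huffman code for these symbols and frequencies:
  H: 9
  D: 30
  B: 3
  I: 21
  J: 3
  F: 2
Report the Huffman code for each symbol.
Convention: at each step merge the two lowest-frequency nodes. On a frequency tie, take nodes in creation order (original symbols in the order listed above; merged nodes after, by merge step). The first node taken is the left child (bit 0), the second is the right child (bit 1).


Huffman tree construction:
Step 1: Merge F(2) + B(3) = 5
Step 2: Merge J(3) + (F+B)(5) = 8
Step 3: Merge (J+(F+B))(8) + H(9) = 17
Step 4: Merge ((J+(F+B))+H)(17) + I(21) = 38
Step 5: Merge D(30) + (((J+(F+B))+H)+I)(38) = 68
Read each symbol's code off the tree from the root (left child = 0, right child = 1).

Codes:
  H: 101 (length 3)
  D: 0 (length 1)
  B: 10011 (length 5)
  I: 11 (length 2)
  J: 1000 (length 4)
  F: 10010 (length 5)
Average code length: 136/68 = 2.0000 bits/symbol


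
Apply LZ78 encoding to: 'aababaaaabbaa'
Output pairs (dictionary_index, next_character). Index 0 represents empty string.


LZ78 encoding steps:
Dictionary: {0: ''}
Step 1: w='' (idx 0), next='a' -> output (0, 'a'), add 'a' as idx 1
Step 2: w='a' (idx 1), next='b' -> output (1, 'b'), add 'ab' as idx 2
Step 3: w='ab' (idx 2), next='a' -> output (2, 'a'), add 'aba' as idx 3
Step 4: w='a' (idx 1), next='a' -> output (1, 'a'), add 'aa' as idx 4
Step 5: w='ab' (idx 2), next='b' -> output (2, 'b'), add 'abb' as idx 5
Step 6: w='aa' (idx 4), end of input -> output (4, '')


Encoded: [(0, 'a'), (1, 'b'), (2, 'a'), (1, 'a'), (2, 'b'), (4, '')]


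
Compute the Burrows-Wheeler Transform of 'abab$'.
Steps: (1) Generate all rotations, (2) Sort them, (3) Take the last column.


Rotations (sorted):
  0: $abab -> last char: b
  1: ab$ab -> last char: b
  2: abab$ -> last char: $
  3: b$aba -> last char: a
  4: bab$a -> last char: a


BWT = bb$aa


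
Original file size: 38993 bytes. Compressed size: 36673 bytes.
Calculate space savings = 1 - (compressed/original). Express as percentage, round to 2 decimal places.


ratio = compressed/original = 36673/38993 = 0.940502
savings = 1 - ratio = 1 - 0.940502 = 0.059498
as a percentage: 0.059498 * 100 = 5.95%

Space savings = 1 - 36673/38993 = 5.95%


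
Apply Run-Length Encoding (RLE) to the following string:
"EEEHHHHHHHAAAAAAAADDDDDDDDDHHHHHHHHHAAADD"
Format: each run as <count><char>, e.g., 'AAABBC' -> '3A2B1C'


Scanning runs left to right:
  i=0: run of 'E' x 3 -> '3E'
  i=3: run of 'H' x 7 -> '7H'
  i=10: run of 'A' x 8 -> '8A'
  i=18: run of 'D' x 9 -> '9D'
  i=27: run of 'H' x 9 -> '9H'
  i=36: run of 'A' x 3 -> '3A'
  i=39: run of 'D' x 2 -> '2D'

RLE = 3E7H8A9D9H3A2D


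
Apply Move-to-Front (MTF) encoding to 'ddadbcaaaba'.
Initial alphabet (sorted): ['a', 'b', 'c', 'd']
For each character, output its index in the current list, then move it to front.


MTF encoding:
'd': index 3 in ['a', 'b', 'c', 'd'] -> ['d', 'a', 'b', 'c']
'd': index 0 in ['d', 'a', 'b', 'c'] -> ['d', 'a', 'b', 'c']
'a': index 1 in ['d', 'a', 'b', 'c'] -> ['a', 'd', 'b', 'c']
'd': index 1 in ['a', 'd', 'b', 'c'] -> ['d', 'a', 'b', 'c']
'b': index 2 in ['d', 'a', 'b', 'c'] -> ['b', 'd', 'a', 'c']
'c': index 3 in ['b', 'd', 'a', 'c'] -> ['c', 'b', 'd', 'a']
'a': index 3 in ['c', 'b', 'd', 'a'] -> ['a', 'c', 'b', 'd']
'a': index 0 in ['a', 'c', 'b', 'd'] -> ['a', 'c', 'b', 'd']
'a': index 0 in ['a', 'c', 'b', 'd'] -> ['a', 'c', 'b', 'd']
'b': index 2 in ['a', 'c', 'b', 'd'] -> ['b', 'a', 'c', 'd']
'a': index 1 in ['b', 'a', 'c', 'd'] -> ['a', 'b', 'c', 'd']


Output: [3, 0, 1, 1, 2, 3, 3, 0, 0, 2, 1]


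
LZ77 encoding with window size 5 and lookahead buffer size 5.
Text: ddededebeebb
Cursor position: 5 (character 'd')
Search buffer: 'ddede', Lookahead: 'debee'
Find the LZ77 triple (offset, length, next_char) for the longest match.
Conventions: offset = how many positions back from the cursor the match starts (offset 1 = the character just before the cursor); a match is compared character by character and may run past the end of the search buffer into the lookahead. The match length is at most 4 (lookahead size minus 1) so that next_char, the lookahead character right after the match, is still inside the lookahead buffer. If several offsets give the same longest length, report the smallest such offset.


Try each offset into the search buffer:
  offset=1 (pos 4, char 'e'): match length 0
  offset=2 (pos 3, char 'd'): match length 2
  offset=3 (pos 2, char 'e'): match length 0
  offset=4 (pos 1, char 'd'): match length 2
  offset=5 (pos 0, char 'd'): match length 1
Longest match has length 2, found at offsets 2, 4; take the smallest, offset 2.
next_char = character at position 5 + 2 = 7 -> 'b'

Best match: offset=2, length=2 (matching 'de' starting at position 3)
LZ77 triple: (2, 2, 'b')


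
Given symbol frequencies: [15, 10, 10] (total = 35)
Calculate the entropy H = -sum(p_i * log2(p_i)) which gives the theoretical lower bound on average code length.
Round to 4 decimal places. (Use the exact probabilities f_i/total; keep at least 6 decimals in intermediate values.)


Per-symbol terms -p_i * log2(p_i) with p_i = f_i/35:
  p = 15/35 = 0.428571: log2(p) = -1.222392, -p*log2(p) = 0.523882
  p = 10/35 = 0.285714: log2(p) = -1.807355, -p*log2(p) = 0.516387
  p = 10/35 = 0.285714: log2(p) = -1.807355, -p*log2(p) = 0.516387
H = 0.523882 + 0.516387 + 0.516387 = 1.556656

H = 1.5567 bits/symbol


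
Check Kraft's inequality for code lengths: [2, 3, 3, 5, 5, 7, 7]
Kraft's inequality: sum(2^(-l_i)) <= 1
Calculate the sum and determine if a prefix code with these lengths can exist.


Sum = 2^(-2) + 2^(-3) + 2^(-3) + 2^(-5) + 2^(-5) + 2^(-7) + 2^(-7)
    = 0.25 + 0.125 + 0.125 + 0.03125 + 0.03125 + 0.0078125 + 0.0078125
    = 74/128 = 0.578125
Since 0.578125 <= 1, Kraft's inequality IS satisfied.
A prefix code with these lengths CAN exist.

Kraft sum = 0.578125. Satisfied.


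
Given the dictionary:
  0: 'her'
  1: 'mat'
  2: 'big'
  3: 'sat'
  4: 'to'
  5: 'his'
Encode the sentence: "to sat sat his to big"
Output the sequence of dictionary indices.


Look up each word in the dictionary:
  'to' -> 4
  'sat' -> 3
  'sat' -> 3
  'his' -> 5
  'to' -> 4
  'big' -> 2

Encoded: [4, 3, 3, 5, 4, 2]


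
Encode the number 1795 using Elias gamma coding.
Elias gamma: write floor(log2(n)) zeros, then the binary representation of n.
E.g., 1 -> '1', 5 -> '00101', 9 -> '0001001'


num_bits = floor(log2(1795)) + 1 = 11
leading_zeros = num_bits - 1 = 10
binary(1795) = 11100000011

Elias gamma(1795) = '0000000000' + '11100000011' = 000000000011100000011 (21 bits)


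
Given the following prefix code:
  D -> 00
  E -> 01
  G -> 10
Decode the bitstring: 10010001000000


Decoding step by step:
Bits 10 -> G
Bits 01 -> E
Bits 00 -> D
Bits 01 -> E
Bits 00 -> D
Bits 00 -> D
Bits 00 -> D


Decoded message: GEDEDDD


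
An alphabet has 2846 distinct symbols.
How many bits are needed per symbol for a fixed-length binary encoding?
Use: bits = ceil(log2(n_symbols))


log2(2846) = 11.4747
Bracket: 2^11 = 2048 < 2846 <= 2^12 = 4096
So ceil(log2(2846)) = 12

bits = ceil(log2(2846)) = ceil(11.4747) = 12 bits


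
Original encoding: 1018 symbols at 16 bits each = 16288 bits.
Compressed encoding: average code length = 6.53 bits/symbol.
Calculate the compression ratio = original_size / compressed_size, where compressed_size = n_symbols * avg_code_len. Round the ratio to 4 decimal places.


original_size = n_symbols * orig_bits = 1018 * 16 = 16288 bits
compressed_size = n_symbols * avg_code_len = 1018 * 6.53 = 6647.54 bits
ratio = original_size / compressed_size = 16288 / 6647.54 = 2.4502

Compression ratio = 2.4502


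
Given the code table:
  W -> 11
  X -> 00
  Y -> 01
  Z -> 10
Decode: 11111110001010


Decoding:
11 -> W
11 -> W
11 -> W
10 -> Z
00 -> X
10 -> Z
10 -> Z


Result: WWWZXZZ


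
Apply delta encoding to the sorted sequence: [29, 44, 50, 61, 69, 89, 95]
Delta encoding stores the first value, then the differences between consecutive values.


First value: 29
Deltas:
  44 - 29 = 15
  50 - 44 = 6
  61 - 50 = 11
  69 - 61 = 8
  89 - 69 = 20
  95 - 89 = 6


Delta encoded: [29, 15, 6, 11, 8, 20, 6]


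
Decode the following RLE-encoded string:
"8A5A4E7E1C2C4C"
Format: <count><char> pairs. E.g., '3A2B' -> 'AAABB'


Expanding each <count><char> pair:
  8A -> 'AAAAAAAA'
  5A -> 'AAAAA'
  4E -> 'EEEE'
  7E -> 'EEEEEEE'
  1C -> 'C'
  2C -> 'CC'
  4C -> 'CCCC'

Decoded = AAAAAAAAAAAAAEEEEEEEEEEECCCCCCC


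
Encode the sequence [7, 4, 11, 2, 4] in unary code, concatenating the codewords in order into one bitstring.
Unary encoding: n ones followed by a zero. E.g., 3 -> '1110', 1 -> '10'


Encode each number as n ones followed by a terminating 0:
  7 -> 11111110 (8 bits)
  4 -> 11110 (5 bits)
  11 -> 111111111110 (12 bits)
  2 -> 110 (3 bits)
  4 -> 11110 (5 bits)
Total length = 8 + 5 + 12 + 3 + 5 = 33 bits.

Unary([7, 4, 11, 2, 4]) = 111111101111011111111111011011110 (33 bits)


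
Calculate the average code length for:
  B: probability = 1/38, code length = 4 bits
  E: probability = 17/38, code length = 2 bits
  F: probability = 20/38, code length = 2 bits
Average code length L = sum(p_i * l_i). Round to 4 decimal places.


Weighted contributions p_i * l_i:
  B: (1/38) * 4 = 4/38
  E: (17/38) * 2 = 34/38
  F: (20/38) * 2 = 40/38
Sum = (4 + 34 + 40)/38 = 78/38

L = 78/38 = 2.0526 bits/symbol


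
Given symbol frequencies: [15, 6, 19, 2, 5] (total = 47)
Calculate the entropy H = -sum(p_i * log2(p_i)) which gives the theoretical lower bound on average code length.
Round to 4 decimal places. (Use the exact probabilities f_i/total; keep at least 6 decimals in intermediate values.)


Per-symbol terms -p_i * log2(p_i) with p_i = f_i/47:
  p = 15/47 = 0.319149: log2(p) = -1.647698, -p*log2(p) = 0.525861
  p = 6/47 = 0.127660: log2(p) = -2.969626, -p*log2(p) = 0.379101
  p = 19/47 = 0.404255: log2(p) = -1.306661, -p*log2(p) = 0.528225
  p = 2/47 = 0.042553: log2(p) = -4.554589, -p*log2(p) = 0.193812
  p = 5/47 = 0.106383: log2(p) = -3.232661, -p*log2(p) = 0.343900
H = 0.525861 + 0.379101 + 0.528225 + 0.193812 + 0.343900 = 1.970899

H = 1.9709 bits/symbol


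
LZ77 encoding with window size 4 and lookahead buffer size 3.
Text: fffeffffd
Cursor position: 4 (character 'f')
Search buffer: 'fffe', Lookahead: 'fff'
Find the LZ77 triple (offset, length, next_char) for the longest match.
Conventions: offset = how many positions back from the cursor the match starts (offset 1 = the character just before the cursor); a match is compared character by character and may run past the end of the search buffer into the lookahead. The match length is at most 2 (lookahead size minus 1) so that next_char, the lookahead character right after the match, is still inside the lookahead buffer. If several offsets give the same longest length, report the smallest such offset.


Try each offset into the search buffer:
  offset=1 (pos 3, char 'e'): match length 0
  offset=2 (pos 2, char 'f'): match length 1
  offset=3 (pos 1, char 'f'): match length 2
  offset=4 (pos 0, char 'f'): match length 2
Longest match has length 2, found at offsets 3, 4; take the smallest, offset 3.
next_char = character at position 4 + 2 = 6 -> 'f'

Best match: offset=3, length=2 (matching 'ff' starting at position 1)
LZ77 triple: (3, 2, 'f')


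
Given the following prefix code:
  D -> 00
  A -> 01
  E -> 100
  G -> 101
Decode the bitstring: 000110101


Decoding step by step:
Bits 00 -> D
Bits 01 -> A
Bits 101 -> G
Bits 01 -> A


Decoded message: DAGA


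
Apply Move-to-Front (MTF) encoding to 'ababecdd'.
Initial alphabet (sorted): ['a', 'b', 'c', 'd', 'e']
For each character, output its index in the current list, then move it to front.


MTF encoding:
'a': index 0 in ['a', 'b', 'c', 'd', 'e'] -> ['a', 'b', 'c', 'd', 'e']
'b': index 1 in ['a', 'b', 'c', 'd', 'e'] -> ['b', 'a', 'c', 'd', 'e']
'a': index 1 in ['b', 'a', 'c', 'd', 'e'] -> ['a', 'b', 'c', 'd', 'e']
'b': index 1 in ['a', 'b', 'c', 'd', 'e'] -> ['b', 'a', 'c', 'd', 'e']
'e': index 4 in ['b', 'a', 'c', 'd', 'e'] -> ['e', 'b', 'a', 'c', 'd']
'c': index 3 in ['e', 'b', 'a', 'c', 'd'] -> ['c', 'e', 'b', 'a', 'd']
'd': index 4 in ['c', 'e', 'b', 'a', 'd'] -> ['d', 'c', 'e', 'b', 'a']
'd': index 0 in ['d', 'c', 'e', 'b', 'a'] -> ['d', 'c', 'e', 'b', 'a']


Output: [0, 1, 1, 1, 4, 3, 4, 0]


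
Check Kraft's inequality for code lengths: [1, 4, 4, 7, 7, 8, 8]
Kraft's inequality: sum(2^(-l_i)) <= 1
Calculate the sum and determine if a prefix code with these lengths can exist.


Sum = 2^(-1) + 2^(-4) + 2^(-4) + 2^(-7) + 2^(-7) + 2^(-8) + 2^(-8)
    = 0.5 + 0.0625 + 0.0625 + 0.0078125 + 0.0078125 + 0.00390625 + 0.00390625
    = 166/256 = 0.6484375
Since 0.6484375 <= 1, Kraft's inequality IS satisfied.
A prefix code with these lengths CAN exist.

Kraft sum = 0.6484375. Satisfied.


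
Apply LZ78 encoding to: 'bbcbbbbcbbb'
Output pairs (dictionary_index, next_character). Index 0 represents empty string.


LZ78 encoding steps:
Dictionary: {0: ''}
Step 1: w='' (idx 0), next='b' -> output (0, 'b'), add 'b' as idx 1
Step 2: w='b' (idx 1), next='c' -> output (1, 'c'), add 'bc' as idx 2
Step 3: w='b' (idx 1), next='b' -> output (1, 'b'), add 'bb' as idx 3
Step 4: w='bb' (idx 3), next='c' -> output (3, 'c'), add 'bbc' as idx 4
Step 5: w='bb' (idx 3), next='b' -> output (3, 'b'), add 'bbb' as idx 5


Encoded: [(0, 'b'), (1, 'c'), (1, 'b'), (3, 'c'), (3, 'b')]


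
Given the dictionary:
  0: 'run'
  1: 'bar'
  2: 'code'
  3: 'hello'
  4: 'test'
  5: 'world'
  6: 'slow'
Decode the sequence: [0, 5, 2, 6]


Look up each index in the dictionary:
  0 -> 'run'
  5 -> 'world'
  2 -> 'code'
  6 -> 'slow'

Decoded: "run world code slow"


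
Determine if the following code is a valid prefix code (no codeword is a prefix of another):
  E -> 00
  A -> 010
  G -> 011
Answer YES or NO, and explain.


Checking each pair (does one codeword prefix another?):
  E='00' vs A='010': no prefix
  E='00' vs G='011': no prefix
  A='010' vs E='00': no prefix
  A='010' vs G='011': no prefix
  G='011' vs E='00': no prefix
  G='011' vs A='010': no prefix
No violation found over all pairs.

YES -- this is a valid prefix code. No codeword is a prefix of any other codeword.


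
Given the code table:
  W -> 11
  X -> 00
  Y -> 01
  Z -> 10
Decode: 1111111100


Decoding:
11 -> W
11 -> W
11 -> W
11 -> W
00 -> X


Result: WWWWX


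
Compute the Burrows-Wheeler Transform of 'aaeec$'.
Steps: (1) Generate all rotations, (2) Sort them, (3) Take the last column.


Rotations (sorted):
  0: $aaeec -> last char: c
  1: aaeec$ -> last char: $
  2: aeec$a -> last char: a
  3: c$aaee -> last char: e
  4: ec$aae -> last char: e
  5: eec$aa -> last char: a


BWT = c$aeea


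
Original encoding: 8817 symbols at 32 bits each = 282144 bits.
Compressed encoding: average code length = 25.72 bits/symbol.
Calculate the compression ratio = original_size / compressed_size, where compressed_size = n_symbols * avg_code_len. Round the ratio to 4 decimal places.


original_size = n_symbols * orig_bits = 8817 * 32 = 282144 bits
compressed_size = n_symbols * avg_code_len = 8817 * 25.72 = 226773.24 bits
ratio = original_size / compressed_size = 282144 / 226773.24 = 1.2442

Compression ratio = 1.2442


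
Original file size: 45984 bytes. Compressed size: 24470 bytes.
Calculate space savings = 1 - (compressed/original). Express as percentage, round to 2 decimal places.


ratio = compressed/original = 24470/45984 = 0.532142
savings = 1 - ratio = 1 - 0.532142 = 0.467858
as a percentage: 0.467858 * 100 = 46.79%

Space savings = 1 - 24470/45984 = 46.79%


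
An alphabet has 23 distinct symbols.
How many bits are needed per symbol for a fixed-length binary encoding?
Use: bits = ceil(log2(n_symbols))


log2(23) = 4.5236
Bracket: 2^4 = 16 < 23 <= 2^5 = 32
So ceil(log2(23)) = 5

bits = ceil(log2(23)) = ceil(4.5236) = 5 bits


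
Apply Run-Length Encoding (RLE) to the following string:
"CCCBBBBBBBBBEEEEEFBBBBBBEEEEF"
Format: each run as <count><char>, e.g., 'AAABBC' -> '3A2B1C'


Scanning runs left to right:
  i=0: run of 'C' x 3 -> '3C'
  i=3: run of 'B' x 9 -> '9B'
  i=12: run of 'E' x 5 -> '5E'
  i=17: run of 'F' x 1 -> '1F'
  i=18: run of 'B' x 6 -> '6B'
  i=24: run of 'E' x 4 -> '4E'
  i=28: run of 'F' x 1 -> '1F'

RLE = 3C9B5E1F6B4E1F


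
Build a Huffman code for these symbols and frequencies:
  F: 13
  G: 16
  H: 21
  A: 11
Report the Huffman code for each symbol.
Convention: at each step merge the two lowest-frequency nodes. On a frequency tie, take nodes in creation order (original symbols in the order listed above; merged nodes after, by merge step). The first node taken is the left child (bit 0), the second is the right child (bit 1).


Huffman tree construction:
Step 1: Merge A(11) + F(13) = 24
Step 2: Merge G(16) + H(21) = 37
Step 3: Merge (A+F)(24) + (G+H)(37) = 61
Read each symbol's code off the tree from the root (left child = 0, right child = 1).

Codes:
  F: 01 (length 2)
  G: 10 (length 2)
  H: 11 (length 2)
  A: 00 (length 2)
Average code length: 122/61 = 2.0000 bits/symbol


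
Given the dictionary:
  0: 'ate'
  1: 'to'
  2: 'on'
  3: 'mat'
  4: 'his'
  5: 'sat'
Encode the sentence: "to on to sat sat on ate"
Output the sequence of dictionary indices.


Look up each word in the dictionary:
  'to' -> 1
  'on' -> 2
  'to' -> 1
  'sat' -> 5
  'sat' -> 5
  'on' -> 2
  'ate' -> 0

Encoded: [1, 2, 1, 5, 5, 2, 0]


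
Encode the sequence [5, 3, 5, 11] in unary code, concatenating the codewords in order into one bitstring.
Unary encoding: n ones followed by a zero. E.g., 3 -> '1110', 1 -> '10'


Encode each number as n ones followed by a terminating 0:
  5 -> 111110 (6 bits)
  3 -> 1110 (4 bits)
  5 -> 111110 (6 bits)
  11 -> 111111111110 (12 bits)
Total length = 6 + 4 + 6 + 12 = 28 bits.

Unary([5, 3, 5, 11]) = 1111101110111110111111111110 (28 bits)


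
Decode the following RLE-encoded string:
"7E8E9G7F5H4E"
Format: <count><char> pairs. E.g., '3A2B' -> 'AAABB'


Expanding each <count><char> pair:
  7E -> 'EEEEEEE'
  8E -> 'EEEEEEEE'
  9G -> 'GGGGGGGGG'
  7F -> 'FFFFFFF'
  5H -> 'HHHHH'
  4E -> 'EEEE'

Decoded = EEEEEEEEEEEEEEEGGGGGGGGGFFFFFFFHHHHHEEEE


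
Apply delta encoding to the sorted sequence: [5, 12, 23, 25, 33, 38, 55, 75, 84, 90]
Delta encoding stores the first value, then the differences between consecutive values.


First value: 5
Deltas:
  12 - 5 = 7
  23 - 12 = 11
  25 - 23 = 2
  33 - 25 = 8
  38 - 33 = 5
  55 - 38 = 17
  75 - 55 = 20
  84 - 75 = 9
  90 - 84 = 6


Delta encoded: [5, 7, 11, 2, 8, 5, 17, 20, 9, 6]


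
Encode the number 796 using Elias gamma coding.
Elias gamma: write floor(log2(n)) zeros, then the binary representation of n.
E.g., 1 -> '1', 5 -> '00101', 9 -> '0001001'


num_bits = floor(log2(796)) + 1 = 10
leading_zeros = num_bits - 1 = 9
binary(796) = 1100011100

Elias gamma(796) = '000000000' + '1100011100' = 0000000001100011100 (19 bits)


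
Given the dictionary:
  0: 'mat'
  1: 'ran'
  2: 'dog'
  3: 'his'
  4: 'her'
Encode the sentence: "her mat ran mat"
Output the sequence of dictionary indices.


Look up each word in the dictionary:
  'her' -> 4
  'mat' -> 0
  'ran' -> 1
  'mat' -> 0

Encoded: [4, 0, 1, 0]


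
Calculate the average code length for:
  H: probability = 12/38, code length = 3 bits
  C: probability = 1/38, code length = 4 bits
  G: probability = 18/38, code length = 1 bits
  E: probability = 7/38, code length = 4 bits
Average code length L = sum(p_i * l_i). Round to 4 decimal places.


Weighted contributions p_i * l_i:
  H: (12/38) * 3 = 36/38
  C: (1/38) * 4 = 4/38
  G: (18/38) * 1 = 18/38
  E: (7/38) * 4 = 28/38
Sum = (36 + 4 + 18 + 28)/38 = 86/38

L = 86/38 = 2.2632 bits/symbol


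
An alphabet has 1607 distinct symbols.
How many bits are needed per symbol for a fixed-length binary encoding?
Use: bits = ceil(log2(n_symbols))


log2(1607) = 10.6502
Bracket: 2^10 = 1024 < 1607 <= 2^11 = 2048
So ceil(log2(1607)) = 11

bits = ceil(log2(1607)) = ceil(10.6502) = 11 bits


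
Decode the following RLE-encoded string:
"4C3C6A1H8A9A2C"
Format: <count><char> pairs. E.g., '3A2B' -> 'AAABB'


Expanding each <count><char> pair:
  4C -> 'CCCC'
  3C -> 'CCC'
  6A -> 'AAAAAA'
  1H -> 'H'
  8A -> 'AAAAAAAA'
  9A -> 'AAAAAAAAA'
  2C -> 'CC'

Decoded = CCCCCCCAAAAAAHAAAAAAAAAAAAAAAAACC


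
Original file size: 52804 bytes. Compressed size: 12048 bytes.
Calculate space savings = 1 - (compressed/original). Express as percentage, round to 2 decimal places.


ratio = compressed/original = 12048/52804 = 0.228165
savings = 1 - ratio = 1 - 0.228165 = 0.771835
as a percentage: 0.771835 * 100 = 77.18%

Space savings = 1 - 12048/52804 = 77.18%


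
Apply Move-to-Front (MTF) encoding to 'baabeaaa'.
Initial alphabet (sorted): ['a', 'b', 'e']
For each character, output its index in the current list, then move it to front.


MTF encoding:
'b': index 1 in ['a', 'b', 'e'] -> ['b', 'a', 'e']
'a': index 1 in ['b', 'a', 'e'] -> ['a', 'b', 'e']
'a': index 0 in ['a', 'b', 'e'] -> ['a', 'b', 'e']
'b': index 1 in ['a', 'b', 'e'] -> ['b', 'a', 'e']
'e': index 2 in ['b', 'a', 'e'] -> ['e', 'b', 'a']
'a': index 2 in ['e', 'b', 'a'] -> ['a', 'e', 'b']
'a': index 0 in ['a', 'e', 'b'] -> ['a', 'e', 'b']
'a': index 0 in ['a', 'e', 'b'] -> ['a', 'e', 'b']


Output: [1, 1, 0, 1, 2, 2, 0, 0]


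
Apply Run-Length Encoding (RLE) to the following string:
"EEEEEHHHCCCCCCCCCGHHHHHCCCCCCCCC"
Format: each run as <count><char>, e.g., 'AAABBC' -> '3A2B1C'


Scanning runs left to right:
  i=0: run of 'E' x 5 -> '5E'
  i=5: run of 'H' x 3 -> '3H'
  i=8: run of 'C' x 9 -> '9C'
  i=17: run of 'G' x 1 -> '1G'
  i=18: run of 'H' x 5 -> '5H'
  i=23: run of 'C' x 9 -> '9C'

RLE = 5E3H9C1G5H9C


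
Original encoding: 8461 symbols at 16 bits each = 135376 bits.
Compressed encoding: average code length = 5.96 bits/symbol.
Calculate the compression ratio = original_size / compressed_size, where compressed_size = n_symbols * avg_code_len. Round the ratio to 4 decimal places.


original_size = n_symbols * orig_bits = 8461 * 16 = 135376 bits
compressed_size = n_symbols * avg_code_len = 8461 * 5.96 = 50427.56 bits
ratio = original_size / compressed_size = 135376 / 50427.56 = 2.6846

Compression ratio = 2.6846


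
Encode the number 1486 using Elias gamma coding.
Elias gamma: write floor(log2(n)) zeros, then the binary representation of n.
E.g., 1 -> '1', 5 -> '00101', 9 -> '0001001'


num_bits = floor(log2(1486)) + 1 = 11
leading_zeros = num_bits - 1 = 10
binary(1486) = 10111001110

Elias gamma(1486) = '0000000000' + '10111001110' = 000000000010111001110 (21 bits)


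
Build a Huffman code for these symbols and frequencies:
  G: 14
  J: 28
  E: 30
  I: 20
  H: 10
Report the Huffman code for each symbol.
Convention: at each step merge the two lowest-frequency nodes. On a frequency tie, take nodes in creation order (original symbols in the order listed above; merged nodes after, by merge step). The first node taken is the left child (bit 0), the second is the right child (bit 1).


Huffman tree construction:
Step 1: Merge H(10) + G(14) = 24
Step 2: Merge I(20) + (H+G)(24) = 44
Step 3: Merge J(28) + E(30) = 58
Step 4: Merge (I+(H+G))(44) + (J+E)(58) = 102
Read each symbol's code off the tree from the root (left child = 0, right child = 1).

Codes:
  G: 011 (length 3)
  J: 10 (length 2)
  E: 11 (length 2)
  I: 00 (length 2)
  H: 010 (length 3)
Average code length: 228/102 = 2.2353 bits/symbol


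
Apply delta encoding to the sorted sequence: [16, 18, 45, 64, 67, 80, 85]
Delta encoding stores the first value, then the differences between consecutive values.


First value: 16
Deltas:
  18 - 16 = 2
  45 - 18 = 27
  64 - 45 = 19
  67 - 64 = 3
  80 - 67 = 13
  85 - 80 = 5


Delta encoded: [16, 2, 27, 19, 3, 13, 5]


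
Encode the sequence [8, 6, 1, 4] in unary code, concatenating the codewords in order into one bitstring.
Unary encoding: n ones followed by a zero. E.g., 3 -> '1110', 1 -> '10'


Encode each number as n ones followed by a terminating 0:
  8 -> 111111110 (9 bits)
  6 -> 1111110 (7 bits)
  1 -> 10 (2 bits)
  4 -> 11110 (5 bits)
Total length = 9 + 7 + 2 + 5 = 23 bits.

Unary([8, 6, 1, 4]) = 11111111011111101011110 (23 bits)


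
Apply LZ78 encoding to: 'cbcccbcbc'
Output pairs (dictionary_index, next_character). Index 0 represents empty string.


LZ78 encoding steps:
Dictionary: {0: ''}
Step 1: w='' (idx 0), next='c' -> output (0, 'c'), add 'c' as idx 1
Step 2: w='' (idx 0), next='b' -> output (0, 'b'), add 'b' as idx 2
Step 3: w='c' (idx 1), next='c' -> output (1, 'c'), add 'cc' as idx 3
Step 4: w='c' (idx 1), next='b' -> output (1, 'b'), add 'cb' as idx 4
Step 5: w='cb' (idx 4), next='c' -> output (4, 'c'), add 'cbc' as idx 5


Encoded: [(0, 'c'), (0, 'b'), (1, 'c'), (1, 'b'), (4, 'c')]


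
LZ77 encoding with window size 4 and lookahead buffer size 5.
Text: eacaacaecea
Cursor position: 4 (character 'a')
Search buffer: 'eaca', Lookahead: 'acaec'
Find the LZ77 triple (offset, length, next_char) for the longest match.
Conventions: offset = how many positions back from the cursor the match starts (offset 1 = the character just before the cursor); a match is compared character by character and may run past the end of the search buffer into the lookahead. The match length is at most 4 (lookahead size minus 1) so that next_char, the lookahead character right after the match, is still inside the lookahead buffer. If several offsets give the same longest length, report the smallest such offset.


Try each offset into the search buffer:
  offset=1 (pos 3, char 'a'): match length 1
  offset=2 (pos 2, char 'c'): match length 0
  offset=3 (pos 1, char 'a'): match length 3
  offset=4 (pos 0, char 'e'): match length 0
Longest match has length 3 at offset 3.
next_char = character at position 4 + 3 = 7 -> 'e'

Best match: offset=3, length=3 (matching 'aca' starting at position 1)
LZ77 triple: (3, 3, 'e')


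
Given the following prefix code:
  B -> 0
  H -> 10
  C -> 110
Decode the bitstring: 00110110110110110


Decoding step by step:
Bits 0 -> B
Bits 0 -> B
Bits 110 -> C
Bits 110 -> C
Bits 110 -> C
Bits 110 -> C
Bits 110 -> C


Decoded message: BBCCCCC


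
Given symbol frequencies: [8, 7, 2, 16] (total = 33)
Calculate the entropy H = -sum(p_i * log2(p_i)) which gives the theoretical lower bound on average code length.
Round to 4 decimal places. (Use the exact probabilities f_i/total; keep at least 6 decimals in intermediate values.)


Per-symbol terms -p_i * log2(p_i) with p_i = f_i/33:
  p = 8/33 = 0.242424: log2(p) = -2.044394, -p*log2(p) = 0.495611
  p = 7/33 = 0.212121: log2(p) = -2.237039, -p*log2(p) = 0.474523
  p = 2/33 = 0.060606: log2(p) = -4.044394, -p*log2(p) = 0.245115
  p = 16/33 = 0.484848: log2(p) = -1.044394, -p*log2(p) = 0.506373
H = 0.495611 + 0.474523 + 0.245115 + 0.506373 = 1.721622

H = 1.7216 bits/symbol


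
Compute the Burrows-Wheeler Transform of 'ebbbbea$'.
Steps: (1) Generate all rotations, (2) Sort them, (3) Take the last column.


Rotations (sorted):
  0: $ebbbbea -> last char: a
  1: a$ebbbbe -> last char: e
  2: bbbbea$e -> last char: e
  3: bbbea$eb -> last char: b
  4: bbea$ebb -> last char: b
  5: bea$ebbb -> last char: b
  6: ea$ebbbb -> last char: b
  7: ebbbbea$ -> last char: $


BWT = aeebbbb$


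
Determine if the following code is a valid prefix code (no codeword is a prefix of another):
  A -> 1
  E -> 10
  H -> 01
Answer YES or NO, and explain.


Checking each pair (does one codeword prefix another?):
  A='1' vs E='10': prefix -- VIOLATION

NO -- this is NOT a valid prefix code. A (1) is a prefix of E (10).


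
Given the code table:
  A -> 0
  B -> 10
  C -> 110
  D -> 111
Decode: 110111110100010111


Decoding:
110 -> C
111 -> D
110 -> C
10 -> B
0 -> A
0 -> A
10 -> B
111 -> D


Result: CDCBAABD


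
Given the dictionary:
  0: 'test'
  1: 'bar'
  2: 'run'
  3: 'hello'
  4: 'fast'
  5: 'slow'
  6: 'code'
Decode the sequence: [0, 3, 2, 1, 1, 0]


Look up each index in the dictionary:
  0 -> 'test'
  3 -> 'hello'
  2 -> 'run'
  1 -> 'bar'
  1 -> 'bar'
  0 -> 'test'

Decoded: "test hello run bar bar test"


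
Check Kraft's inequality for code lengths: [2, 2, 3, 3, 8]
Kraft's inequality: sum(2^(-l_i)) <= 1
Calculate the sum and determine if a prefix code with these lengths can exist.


Sum = 2^(-2) + 2^(-2) + 2^(-3) + 2^(-3) + 2^(-8)
    = 0.25 + 0.25 + 0.125 + 0.125 + 0.00390625
    = 193/256 = 0.75390625
Since 0.75390625 <= 1, Kraft's inequality IS satisfied.
A prefix code with these lengths CAN exist.

Kraft sum = 0.75390625. Satisfied.


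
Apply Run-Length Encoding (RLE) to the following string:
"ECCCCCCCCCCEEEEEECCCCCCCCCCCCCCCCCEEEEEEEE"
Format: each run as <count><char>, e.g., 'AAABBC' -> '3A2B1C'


Scanning runs left to right:
  i=0: run of 'E' x 1 -> '1E'
  i=1: run of 'C' x 10 -> '10C'
  i=11: run of 'E' x 6 -> '6E'
  i=17: run of 'C' x 17 -> '17C'
  i=34: run of 'E' x 8 -> '8E'

RLE = 1E10C6E17C8E


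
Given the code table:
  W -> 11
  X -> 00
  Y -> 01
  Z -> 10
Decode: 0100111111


Decoding:
01 -> Y
00 -> X
11 -> W
11 -> W
11 -> W


Result: YXWWW


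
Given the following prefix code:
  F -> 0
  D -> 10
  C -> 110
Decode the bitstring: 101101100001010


Decoding step by step:
Bits 10 -> D
Bits 110 -> C
Bits 110 -> C
Bits 0 -> F
Bits 0 -> F
Bits 0 -> F
Bits 10 -> D
Bits 10 -> D


Decoded message: DCCFFFDD


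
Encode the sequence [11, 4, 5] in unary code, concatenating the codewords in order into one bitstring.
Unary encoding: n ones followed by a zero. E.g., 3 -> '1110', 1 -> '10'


Encode each number as n ones followed by a terminating 0:
  11 -> 111111111110 (12 bits)
  4 -> 11110 (5 bits)
  5 -> 111110 (6 bits)
Total length = 12 + 5 + 6 = 23 bits.

Unary([11, 4, 5]) = 11111111111011110111110 (23 bits)


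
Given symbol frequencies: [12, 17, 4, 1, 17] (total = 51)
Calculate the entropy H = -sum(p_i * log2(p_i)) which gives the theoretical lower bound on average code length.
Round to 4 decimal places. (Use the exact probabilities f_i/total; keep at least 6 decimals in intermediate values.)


Per-symbol terms -p_i * log2(p_i) with p_i = f_i/51:
  p = 12/51 = 0.235294: log2(p) = -2.087463, -p*log2(p) = 0.491168
  p = 17/51 = 0.333333: log2(p) = -1.584963, -p*log2(p) = 0.528321
  p = 4/51 = 0.078431: log2(p) = -3.672425, -p*log2(p) = 0.288033
  p = 1/51 = 0.019608: log2(p) = -5.672425, -p*log2(p) = 0.111224
  p = 17/51 = 0.333333: log2(p) = -1.584963, -p*log2(p) = 0.528321
H = 0.491168 + 0.528321 + 0.288033 + 0.111224 + 0.528321 = 1.947067

H = 1.9471 bits/symbol
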